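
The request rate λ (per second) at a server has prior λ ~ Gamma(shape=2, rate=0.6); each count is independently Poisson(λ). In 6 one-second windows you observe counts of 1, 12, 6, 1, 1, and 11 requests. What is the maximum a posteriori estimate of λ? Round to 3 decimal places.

Σxᵢ = 1+12+6+1+1+11 = 32, with n = 6.
Posterior ∝ λe^(−0.6λ) · λ^32e^(−6λ) = λ^33e^(−6.6λ), i.e. Gamma(shape=34, rate=6.6).
The mode of a Gamma(a, b) with a ≥ 1 (shape–rate) is (a−1)/b = 33/6.6 ≈ 5.000.

λ̂_MAP = 5.000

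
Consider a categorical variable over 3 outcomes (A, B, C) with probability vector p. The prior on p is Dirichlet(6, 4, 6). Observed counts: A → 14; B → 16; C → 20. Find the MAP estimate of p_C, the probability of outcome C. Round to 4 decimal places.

MAP estimate of p_C = 0.3968

The posterior is Dirichlet(αᵢ + nᵢ) = Dirichlet(20, 20, 26).
For a Dirichlet(a₁,…,a_K) with all aᵢ > 1, the mode has j-th component (aⱼ − 1)/(Σaᵢ − K).
Here Σaᵢ = 66 and K = 3, so p_C = (26 − 1)/(66 − 3) = 25/63 ≈ 0.3968.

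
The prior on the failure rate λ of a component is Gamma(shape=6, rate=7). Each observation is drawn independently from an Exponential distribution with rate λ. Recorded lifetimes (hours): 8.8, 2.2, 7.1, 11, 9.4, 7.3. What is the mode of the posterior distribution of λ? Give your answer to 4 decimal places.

λ̂_MAP = 0.2083

The Exponential(rate=λ) likelihood is ∝ λ^n e^(−λΣtᵢ). Here n = 6 and Σtᵢ = 8.8 + 2.2 + 7.1 + 11 + 9.4 + 7.3 = 45.8.
Posterior ∝ λ^5e^(−7λ) · λ^6e^(−45.8λ) = λ^11e^(−52.8λ), i.e. Gamma(12, 52.8).
Mode = (a−1)/b = 11/52.8 ≈ 0.2083.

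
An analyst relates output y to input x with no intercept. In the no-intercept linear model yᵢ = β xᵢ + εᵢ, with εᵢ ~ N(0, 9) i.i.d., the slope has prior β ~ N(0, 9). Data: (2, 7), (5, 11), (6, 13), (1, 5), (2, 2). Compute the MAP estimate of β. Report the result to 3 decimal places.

log p(β | y) = −Σ(yᵢ − βxᵢ)²/(2·9) − β²/(2·9) + const.
Setting the derivative to zero: Σxᵢ(yᵢ − βxᵢ)/9 − β/9 = 0, so β = Σxᵢyᵢ / (Σxᵢ² + σ²/τ²).
Σxᵢyᵢ = 2·7 + 5·11 + 6·13 + 1·5 + 2·2 = 156; Σxᵢ² = 70; σ²/τ² = 1.
β̂_MAP = 156 / (70 + 1) = 156/71 ≈ 2.197.

β̂_MAP = 2.197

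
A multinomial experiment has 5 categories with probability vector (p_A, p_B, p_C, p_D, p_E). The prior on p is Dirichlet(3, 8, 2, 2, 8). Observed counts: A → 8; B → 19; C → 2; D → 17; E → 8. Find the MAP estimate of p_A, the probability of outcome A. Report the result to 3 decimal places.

The posterior is Dirichlet(αᵢ + nᵢ) = Dirichlet(11, 27, 4, 19, 16).
For a Dirichlet(a₁,…,a_K) with all aᵢ > 1, the mode has j-th component (aⱼ − 1)/(Σaᵢ − K).
Here Σaᵢ = 77 and K = 5, so p_A = (11 − 1)/(77 − 5) = 10/72 ≈ 0.139.

MAP estimate of p_A = 0.139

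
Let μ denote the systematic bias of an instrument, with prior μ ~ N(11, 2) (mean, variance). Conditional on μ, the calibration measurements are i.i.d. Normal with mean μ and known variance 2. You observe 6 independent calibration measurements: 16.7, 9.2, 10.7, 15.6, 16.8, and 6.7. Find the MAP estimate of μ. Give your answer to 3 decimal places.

n = 6; x̄ = (16.7 + 9.2 + 10.7 + 15.6 + 16.8 + 6.7)/6 = 75.7/6 = 757/60 ≈ 12.6167.
For a Normal prior and Normal likelihood with known variance, the posterior is Normal; its mode equals its mean, the precision-weighted average.
Prior precision 1/σ₀² = 1/2 = 0.5; data precision n/σ² = 6/2 = 3.
μ̂ = (0.5·11 + 3·(757/60)) / (0.5 + 3) = 43.35/3.5 = 867/70 ≈ 12.386.

μ̂_MAP = 12.386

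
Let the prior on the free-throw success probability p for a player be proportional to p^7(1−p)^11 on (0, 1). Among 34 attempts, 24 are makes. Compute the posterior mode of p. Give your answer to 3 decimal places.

p̂_MAP = 0.596

The prior density ∝ p^7(1−p)^11 is the kernel of Beta(8, 12).
Data: 24 successes in 34 trials. The binomial likelihood contributes p^24(1−p)^10, so the posterior is Beta(8+24, 12+10) = Beta(32, 22).
For Beta(a, b) with a, b > 1 the mode is (a−1)/(a+b−2) = 31/52 ≈ 0.596.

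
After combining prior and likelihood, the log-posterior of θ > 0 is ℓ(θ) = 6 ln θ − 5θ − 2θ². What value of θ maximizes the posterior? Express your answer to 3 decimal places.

θ̂_MAP = 0.750

ℓ'(θ) = 6/θ − 5 − 4θ. Setting this to zero and multiplying by θ: 4θ² + 5θ − 6 = 0.
θ = (−5 + √(5² + 4·4·6)) / (2·4) = (−5 + √121) / 8 = (−5 + 11)/8 = 3/4.
ℓ''(θ) = −6/θ² − 4 < 0, confirming a maximum.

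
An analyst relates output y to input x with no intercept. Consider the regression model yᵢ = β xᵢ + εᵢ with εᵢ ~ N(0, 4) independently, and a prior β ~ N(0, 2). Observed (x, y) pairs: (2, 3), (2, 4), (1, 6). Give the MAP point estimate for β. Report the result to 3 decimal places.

log p(β | y) = −Σ(yᵢ − βxᵢ)²/(2·4) − β²/(2·2) + const.
Setting the derivative to zero: Σxᵢ(yᵢ − βxᵢ)/4 − β/2 = 0, so β = Σxᵢyᵢ / (Σxᵢ² + σ²/τ²).
Σxᵢyᵢ = 2·3 + 2·4 + 1·6 = 20; Σxᵢ² = 9; σ²/τ² = 2.
β̂_MAP = 20 / (9 + 2) = 20/11 ≈ 1.818.

β̂_MAP = 1.818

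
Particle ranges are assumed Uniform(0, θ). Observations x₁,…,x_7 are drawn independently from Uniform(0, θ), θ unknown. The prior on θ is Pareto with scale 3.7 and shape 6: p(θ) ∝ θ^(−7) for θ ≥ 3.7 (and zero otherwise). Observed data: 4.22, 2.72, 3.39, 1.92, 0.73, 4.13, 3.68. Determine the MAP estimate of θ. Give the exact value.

The Uniform(0, θ) likelihood is θ^(−n) for θ ≥ max(xᵢ), zero otherwise. Here max(xᵢ) = 4.22.
Posterior ∝ θ^(−7) · θ^(−7) = θ^(−14) on θ ≥ max(3.7, 4.22) = 4.22.
This density is strictly decreasing in θ, so the posterior mode lies at the lower boundary of the support.

θ̂_MAP = 4.22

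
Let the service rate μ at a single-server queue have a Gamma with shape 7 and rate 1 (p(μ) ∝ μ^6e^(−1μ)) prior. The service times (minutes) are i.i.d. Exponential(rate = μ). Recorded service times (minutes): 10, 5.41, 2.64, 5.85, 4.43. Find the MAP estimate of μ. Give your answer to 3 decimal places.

μ̂_MAP = 0.375

The Exponential(rate=μ) likelihood is ∝ μ^n e^(−μΣtᵢ). Here n = 5 and Σtᵢ = 10 + 5.41 + 2.64 + 5.85 + 4.43 = 28.33.
Posterior ∝ μ^6e^(−1μ) · μ^5e^(−28.33μ) = μ^11e^(−29.33μ), i.e. Gamma(12, 29.33).
Mode = (a−1)/b = 11/29.33 ≈ 0.375.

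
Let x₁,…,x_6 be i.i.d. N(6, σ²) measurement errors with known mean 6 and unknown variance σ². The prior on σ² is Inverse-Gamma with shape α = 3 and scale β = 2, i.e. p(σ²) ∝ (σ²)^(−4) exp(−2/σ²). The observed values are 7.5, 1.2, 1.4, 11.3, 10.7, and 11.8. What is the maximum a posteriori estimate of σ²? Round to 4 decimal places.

Sum of squared deviations about the known mean: SS = (7.5−6)² + (1.2−6)² + (1.4−6)² + (11.3−6)² + (10.7−6)² + (11.8−6)² = 130.27.
The Normal likelihood contributes (σ²)^(−n/2) exp(−SS/(2σ²)), so the posterior is Inverse-Gamma(α + n/2, β + SS/2) = Inverse-Gamma(6, 67.135).
The mode of Inverse-Gamma(a, b) is b/(a+1) = 67.135/7 ≈ 9.5907.

σ̂²_MAP = 9.5907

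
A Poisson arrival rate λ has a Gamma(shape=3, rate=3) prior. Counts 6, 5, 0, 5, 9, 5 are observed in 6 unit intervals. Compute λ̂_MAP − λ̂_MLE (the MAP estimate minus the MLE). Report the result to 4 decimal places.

Σxᵢ = 30. Posterior is Gamma(33, 9); MAP = (33−1)/9 = 32/9 ≈ 3.55556.
MLE = x̄ = 30/6 ≈ 5.00000.
Difference = 32/9 − 30/6 = -13/9 ≈ -1.4444.

MAP − MLE = -1.4444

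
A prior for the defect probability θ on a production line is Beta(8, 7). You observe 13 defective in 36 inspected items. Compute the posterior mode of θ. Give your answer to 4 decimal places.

Prior: Beta(8, 7).
Data: 13 successes in 36 trials. The binomial likelihood contributes θ^13(1−θ)^23, so the posterior is Beta(8+13, 7+23) = Beta(21, 30).
For Beta(a, b) with a, b > 1 the mode is (a−1)/(a+b−2) = 20/49 ≈ 0.4082.

θ̂_MAP = 0.4082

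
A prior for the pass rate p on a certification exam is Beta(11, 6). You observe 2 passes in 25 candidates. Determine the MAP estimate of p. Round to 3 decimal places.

p̂_MAP = 0.300

Prior: Beta(11, 6).
Data: 2 successes in 25 trials. The binomial likelihood contributes p^2(1−p)^23, so the posterior is Beta(11+2, 6+23) = Beta(13, 29).
For Beta(a, b) with a, b > 1 the mode is (a−1)/(a+b−2) = 12/40 ≈ 0.300.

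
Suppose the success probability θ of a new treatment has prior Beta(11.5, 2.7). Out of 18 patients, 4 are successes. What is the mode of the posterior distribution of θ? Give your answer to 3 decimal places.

Prior: Beta(11.5, 2.7).
Data: 4 successes in 18 trials. The binomial likelihood contributes θ^4(1−θ)^14, so the posterior is Beta(11.5+4, 2.7+14) = Beta(15.5, 16.7).
For Beta(a, b) with a, b > 1 the mode is (a−1)/(a+b−2) = 14.5/30.2 ≈ 0.480.

θ̂_MAP = 0.480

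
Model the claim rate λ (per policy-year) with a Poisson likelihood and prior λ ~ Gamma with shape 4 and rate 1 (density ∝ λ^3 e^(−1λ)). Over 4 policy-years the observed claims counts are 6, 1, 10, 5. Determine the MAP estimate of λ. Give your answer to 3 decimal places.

λ̂_MAP = 5.000

Σxᵢ = 6+1+10+5 = 22, with n = 4.
Posterior ∝ λ^3e^(−1λ) · λ^22e^(−4λ) = λ^25e^(−5λ), i.e. Gamma(shape=26, rate=5).
The mode of a Gamma(a, b) with a ≥ 1 (shape–rate) is (a−1)/b = 25/5 ≈ 5.000.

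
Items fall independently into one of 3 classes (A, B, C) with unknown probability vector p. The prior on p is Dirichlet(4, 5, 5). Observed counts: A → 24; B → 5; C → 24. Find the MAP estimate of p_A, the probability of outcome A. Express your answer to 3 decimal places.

The posterior is Dirichlet(αᵢ + nᵢ) = Dirichlet(28, 10, 29).
For a Dirichlet(a₁,…,a_K) with all aᵢ > 1, the mode has j-th component (aⱼ − 1)/(Σaᵢ − K).
Here Σaᵢ = 67 and K = 3, so p_A = (28 − 1)/(67 − 3) = 27/64 ≈ 0.422.

MAP estimate of p_A = 0.422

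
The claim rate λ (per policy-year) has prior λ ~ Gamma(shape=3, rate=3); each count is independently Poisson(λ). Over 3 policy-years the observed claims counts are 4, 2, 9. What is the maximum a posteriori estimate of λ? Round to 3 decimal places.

Σxᵢ = 4+2+9 = 15, with n = 3.
Posterior ∝ λ^2e^(−3λ) · λ^15e^(−3λ) = λ^17e^(−6λ), i.e. Gamma(shape=18, rate=6).
The mode of a Gamma(a, b) with a ≥ 1 (shape–rate) is (a−1)/b = 17/6 ≈ 2.833.

λ̂_MAP = 2.833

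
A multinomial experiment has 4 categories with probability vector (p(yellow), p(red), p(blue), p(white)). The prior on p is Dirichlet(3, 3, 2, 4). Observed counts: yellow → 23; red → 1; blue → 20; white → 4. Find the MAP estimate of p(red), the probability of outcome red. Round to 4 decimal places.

The posterior is Dirichlet(αᵢ + nᵢ) = Dirichlet(26, 4, 22, 8).
For a Dirichlet(a₁,…,a_K) with all aᵢ > 1, the mode has j-th component (aⱼ − 1)/(Σaᵢ − K).
Here Σaᵢ = 60 and K = 4, so p(red) = (4 − 1)/(60 − 4) = 3/56 ≈ 0.0536.

MAP estimate of p(red) = 0.0536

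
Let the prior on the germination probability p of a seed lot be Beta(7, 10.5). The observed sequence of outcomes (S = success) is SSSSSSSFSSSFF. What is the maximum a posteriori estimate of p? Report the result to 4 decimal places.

Prior: Beta(7, 10.5).
Data: 10 successes in 13 trials (from the sequence). The binomial likelihood contributes p^10(1−p)^3, so the posterior is Beta(7+10, 10.5+3) = Beta(17, 13.5).
For Beta(a, b) with a, b > 1 the mode is (a−1)/(a+b−2) = 16/28.5 ≈ 0.5614.

p̂_MAP = 0.5614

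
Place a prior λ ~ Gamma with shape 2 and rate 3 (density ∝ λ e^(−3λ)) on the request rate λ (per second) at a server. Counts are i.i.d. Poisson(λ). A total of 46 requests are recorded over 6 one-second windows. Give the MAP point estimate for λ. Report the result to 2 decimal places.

Σxᵢ = 46, n = 6.
Posterior ∝ λe^(−3λ) · λ^46e^(−6λ) = λ^47e^(−9λ), i.e. Gamma(shape=48, rate=9).
The mode of a Gamma(a, b) with a ≥ 1 (shape–rate) is (a−1)/b = 47/9 ≈ 5.22.

λ̂_MAP = 5.22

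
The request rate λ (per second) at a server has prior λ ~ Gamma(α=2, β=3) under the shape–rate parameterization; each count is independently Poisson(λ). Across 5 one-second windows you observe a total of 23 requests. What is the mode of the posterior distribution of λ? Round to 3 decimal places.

Σxᵢ = 23, n = 5.
Posterior ∝ λe^(−3λ) · λ^23e^(−5λ) = λ^24e^(−8λ), i.e. Gamma(shape=25, rate=8).
The mode of a Gamma(a, b) with a ≥ 1 (shape–rate) is (a−1)/b = 24/8 ≈ 3.000.

λ̂_MAP = 3.000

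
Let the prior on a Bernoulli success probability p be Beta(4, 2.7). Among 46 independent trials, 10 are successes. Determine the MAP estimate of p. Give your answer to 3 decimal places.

p̂_MAP = 0.256

Prior: Beta(4, 2.7).
Data: 10 successes in 46 trials. The binomial likelihood contributes p^10(1−p)^36, so the posterior is Beta(4+10, 2.7+36) = Beta(14, 38.7).
For Beta(a, b) with a, b > 1 the mode is (a−1)/(a+b−2) = 13/50.7 ≈ 0.256.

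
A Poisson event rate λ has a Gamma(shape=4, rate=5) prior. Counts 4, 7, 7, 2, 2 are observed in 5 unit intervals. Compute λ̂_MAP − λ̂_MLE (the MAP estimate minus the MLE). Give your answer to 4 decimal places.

MAP − MLE = -1.9000

Σxᵢ = 22. Posterior is Gamma(26, 10); MAP = (26−1)/10 = 25/10 ≈ 2.50000.
MLE = x̄ = 22/5 ≈ 4.40000.
Difference = 25/10 − 22/5 = -19/10 ≈ -1.9000.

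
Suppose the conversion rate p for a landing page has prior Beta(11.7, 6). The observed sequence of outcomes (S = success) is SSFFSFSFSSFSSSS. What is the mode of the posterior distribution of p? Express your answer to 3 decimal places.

Prior: Beta(11.7, 6).
Data: 10 successes in 15 trials (from the sequence). The binomial likelihood contributes p^10(1−p)^5, so the posterior is Beta(11.7+10, 6+5) = Beta(21.7, 11).
For Beta(a, b) with a, b > 1 the mode is (a−1)/(a+b−2) = 20.7/30.7 ≈ 0.674.

p̂_MAP = 0.674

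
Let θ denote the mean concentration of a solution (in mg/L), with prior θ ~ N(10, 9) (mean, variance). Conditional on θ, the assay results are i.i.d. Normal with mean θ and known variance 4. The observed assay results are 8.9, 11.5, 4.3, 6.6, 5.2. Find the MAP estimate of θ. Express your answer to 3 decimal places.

n = 5; x̄ = (8.9 + 11.5 + 4.3 + 6.6 + 5.2)/5 = 36.5/5 = 7.3.
For a Normal prior and Normal likelihood with known variance, the posterior is Normal; its mode equals its mean, the precision-weighted average.
Prior precision 1/σ₀² = 1/9; data precision n/σ² = 5/4 = 1.25.
θ̂ = ((1/9)·10 + 1.25·7.3) / (1/9 + 1.25) = (737/72)/(49/36) = 737/98 ≈ 7.520.

θ̂_MAP = 7.520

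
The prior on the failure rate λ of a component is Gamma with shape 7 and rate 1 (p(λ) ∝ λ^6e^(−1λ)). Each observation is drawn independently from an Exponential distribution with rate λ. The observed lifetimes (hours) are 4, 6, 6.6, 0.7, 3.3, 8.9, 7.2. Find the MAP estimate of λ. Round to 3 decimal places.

λ̂_MAP = 0.345

The Exponential(rate=λ) likelihood is ∝ λ^n e^(−λΣtᵢ). Here n = 7 and Σtᵢ = 4 + 6 + 6.6 + 0.7 + 3.3 + 8.9 + 7.2 = 36.7.
Posterior ∝ λ^6e^(−1λ) · λ^7e^(−36.7λ) = λ^13e^(−37.7λ), i.e. Gamma(14, 37.7).
Mode = (a−1)/b = 13/37.7 ≈ 0.345.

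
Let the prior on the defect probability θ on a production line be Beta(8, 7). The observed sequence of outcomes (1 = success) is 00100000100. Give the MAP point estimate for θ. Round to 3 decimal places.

Prior: Beta(8, 7).
Data: 2 successes in 11 trials (from the sequence). The binomial likelihood contributes θ^2(1−θ)^9, so the posterior is Beta(8+2, 7+9) = Beta(10, 16).
For Beta(a, b) with a, b > 1 the mode is (a−1)/(a+b−2) = 9/24 ≈ 0.375.

θ̂_MAP = 0.375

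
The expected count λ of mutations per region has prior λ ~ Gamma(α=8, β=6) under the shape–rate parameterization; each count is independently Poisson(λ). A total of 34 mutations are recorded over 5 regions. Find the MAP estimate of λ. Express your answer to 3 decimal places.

Σxᵢ = 34, n = 5.
Posterior ∝ λ^7e^(−6λ) · λ^34e^(−5λ) = λ^41e^(−11λ), i.e. Gamma(shape=42, rate=11).
The mode of a Gamma(a, b) with a ≥ 1 (shape–rate) is (a−1)/b = 41/11 ≈ 3.727.

λ̂_MAP = 3.727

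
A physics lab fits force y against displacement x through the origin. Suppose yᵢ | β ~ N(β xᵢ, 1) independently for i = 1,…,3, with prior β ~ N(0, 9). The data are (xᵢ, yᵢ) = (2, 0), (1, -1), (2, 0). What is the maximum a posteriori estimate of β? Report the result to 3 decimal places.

β̂_MAP = -0.110

log p(β | y) = −Σ(yᵢ − βxᵢ)²/(2·1) − β²/(2·9) + const.
Setting the derivative to zero: Σxᵢ(yᵢ − βxᵢ)/1 − β/9 = 0, so β = Σxᵢyᵢ / (Σxᵢ² + σ²/τ²).
Σxᵢyᵢ = 2·0 + 1·(-1) + 2·0 = -1; Σxᵢ² = 9; σ²/τ² = 1/9.
β̂_MAP = -1 / (9 + 1/9) = (-1)/(82/9) = -9/82 ≈ -0.110.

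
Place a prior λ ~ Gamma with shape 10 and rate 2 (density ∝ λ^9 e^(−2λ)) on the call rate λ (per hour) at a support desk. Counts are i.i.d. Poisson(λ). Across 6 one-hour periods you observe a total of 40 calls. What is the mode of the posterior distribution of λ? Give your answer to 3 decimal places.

λ̂_MAP = 6.125

Σxᵢ = 40, n = 6.
Posterior ∝ λ^9e^(−2λ) · λ^40e^(−6λ) = λ^49e^(−8λ), i.e. Gamma(shape=50, rate=8).
The mode of a Gamma(a, b) with a ≥ 1 (shape–rate) is (a−1)/b = 49/8 ≈ 6.125.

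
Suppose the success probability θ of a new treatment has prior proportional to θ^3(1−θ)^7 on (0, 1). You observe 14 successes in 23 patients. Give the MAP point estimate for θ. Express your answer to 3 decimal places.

θ̂_MAP = 0.515

The prior density ∝ θ^3(1−θ)^7 is the kernel of Beta(4, 8).
Data: 14 successes in 23 trials. The binomial likelihood contributes θ^14(1−θ)^9, so the posterior is Beta(4+14, 8+9) = Beta(18, 17).
For Beta(a, b) with a, b > 1 the mode is (a−1)/(a+b−2) = 17/33 ≈ 0.515.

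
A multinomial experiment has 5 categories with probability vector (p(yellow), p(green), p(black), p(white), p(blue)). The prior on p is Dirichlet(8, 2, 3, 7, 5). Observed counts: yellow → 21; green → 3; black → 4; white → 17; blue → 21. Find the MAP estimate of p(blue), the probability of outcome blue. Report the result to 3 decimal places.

The posterior is Dirichlet(αᵢ + nᵢ) = Dirichlet(29, 5, 7, 24, 26).
For a Dirichlet(a₁,…,a_K) with all aᵢ > 1, the mode has j-th component (aⱼ − 1)/(Σaᵢ − K).
Here Σaᵢ = 91 and K = 5, so p(blue) = (26 − 1)/(91 − 5) = 25/86 ≈ 0.291.

MAP estimate of p(blue) = 0.291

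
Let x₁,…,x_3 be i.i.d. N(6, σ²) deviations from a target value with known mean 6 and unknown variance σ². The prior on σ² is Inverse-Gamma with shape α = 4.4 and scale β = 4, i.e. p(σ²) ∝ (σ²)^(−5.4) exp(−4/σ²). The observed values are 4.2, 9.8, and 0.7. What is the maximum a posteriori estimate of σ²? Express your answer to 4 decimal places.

σ̂²_MAP = 3.8964

Sum of squared deviations about the known mean: SS = (4.2−6)² + (9.8−6)² + (0.7−6)² = 45.77.
The Normal likelihood contributes (σ²)^(−n/2) exp(−SS/(2σ²)), so the posterior is Inverse-Gamma(α + n/2, β + SS/2) = Inverse-Gamma(5.9, 26.885).
The mode of Inverse-Gamma(a, b) is b/(a+1) = 26.885/6.9 ≈ 3.8964.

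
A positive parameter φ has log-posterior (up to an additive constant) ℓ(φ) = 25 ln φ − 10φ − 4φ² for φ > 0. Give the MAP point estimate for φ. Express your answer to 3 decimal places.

ℓ'(φ) = 25/φ − 10 − 8φ. Setting this to zero and multiplying by φ: 8φ² + 10φ − 25 = 0.
φ = (−10 + √(10² + 4·8·25)) / (2·8) = (−10 + √900) / 16 = (−10 + 30)/16 = 5/4.
ℓ''(φ) = −25/φ² − 8 < 0, confirming a maximum.

φ̂_MAP = 1.250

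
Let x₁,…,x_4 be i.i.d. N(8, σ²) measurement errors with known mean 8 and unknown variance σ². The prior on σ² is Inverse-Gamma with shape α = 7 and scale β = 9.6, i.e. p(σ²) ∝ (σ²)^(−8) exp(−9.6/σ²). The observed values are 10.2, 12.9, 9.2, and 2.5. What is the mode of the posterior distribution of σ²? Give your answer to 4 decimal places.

Sum of squared deviations about the known mean: SS = (10.2−8)² + (12.9−8)² + (9.2−8)² + (2.5−8)² = 60.54.
The Normal likelihood contributes (σ²)^(−n/2) exp(−SS/(2σ²)), so the posterior is Inverse-Gamma(α + n/2, β + SS/2) = Inverse-Gamma(9, 39.87).
The mode of Inverse-Gamma(a, b) is b/(a+1) = 39.87/10 ≈ 3.9870.

σ̂²_MAP = 3.9870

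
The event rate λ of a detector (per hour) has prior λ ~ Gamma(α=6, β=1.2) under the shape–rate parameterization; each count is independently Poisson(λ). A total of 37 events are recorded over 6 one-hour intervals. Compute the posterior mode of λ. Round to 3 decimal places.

Σxᵢ = 37, n = 6.
Posterior ∝ λ^5e^(−1.2λ) · λ^37e^(−6λ) = λ^42e^(−7.2λ), i.e. Gamma(shape=43, rate=7.2).
The mode of a Gamma(a, b) with a ≥ 1 (shape–rate) is (a−1)/b = 42/7.2 ≈ 5.833.

λ̂_MAP = 5.833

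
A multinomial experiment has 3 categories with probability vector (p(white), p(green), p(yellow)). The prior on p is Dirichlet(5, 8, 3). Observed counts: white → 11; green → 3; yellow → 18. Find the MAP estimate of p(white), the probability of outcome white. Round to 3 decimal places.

The posterior is Dirichlet(αᵢ + nᵢ) = Dirichlet(16, 11, 21).
For a Dirichlet(a₁,…,a_K) with all aᵢ > 1, the mode has j-th component (aⱼ − 1)/(Σaᵢ − K).
Here Σaᵢ = 48 and K = 3, so p(white) = (16 − 1)/(48 − 3) = 15/45 ≈ 0.333.

MAP estimate of p(white) = 0.333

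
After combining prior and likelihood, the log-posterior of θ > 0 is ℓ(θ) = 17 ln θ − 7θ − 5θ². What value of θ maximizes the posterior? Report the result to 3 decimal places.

ℓ'(θ) = 17/θ − 7 − 10θ. Setting this to zero and multiplying by θ: 10θ² + 7θ − 17 = 0.
θ = (−7 + √(7² + 4·10·17)) / (2·10) = (−7 + √729) / 20 = (−7 + 27)/20 = 1.
ℓ''(θ) = −17/θ² − 10 < 0, confirming a maximum.

θ̂_MAP = 1.000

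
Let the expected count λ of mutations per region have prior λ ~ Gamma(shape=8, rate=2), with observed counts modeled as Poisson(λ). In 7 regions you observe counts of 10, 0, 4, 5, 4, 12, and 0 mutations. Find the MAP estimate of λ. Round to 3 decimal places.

λ̂_MAP = 4.667

Σxᵢ = 10+0+4+5+4+12+0 = 35, with n = 7.
Posterior ∝ λ^7e^(−2λ) · λ^35e^(−7λ) = λ^42e^(−9λ), i.e. Gamma(shape=43, rate=9).
The mode of a Gamma(a, b) with a ≥ 1 (shape–rate) is (a−1)/b = 42/9 ≈ 4.667.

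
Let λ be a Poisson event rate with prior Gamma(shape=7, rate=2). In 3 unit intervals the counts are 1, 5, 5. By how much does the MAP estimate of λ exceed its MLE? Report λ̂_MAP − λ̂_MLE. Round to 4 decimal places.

MAP − MLE = -0.2667

Σxᵢ = 11. Posterior is Gamma(18, 5); MAP = (18−1)/5 = 17/5 ≈ 3.40000.
MLE = x̄ = 11/3 ≈ 3.66667.
Difference = 17/5 − 11/3 = -4/15 ≈ -0.2667.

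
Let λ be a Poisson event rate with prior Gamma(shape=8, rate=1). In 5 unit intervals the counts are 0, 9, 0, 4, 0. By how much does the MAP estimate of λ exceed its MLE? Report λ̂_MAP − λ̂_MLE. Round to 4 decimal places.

Σxᵢ = 13. Posterior is Gamma(21, 6); MAP = (21−1)/6 = 20/6 ≈ 3.33333.
MLE = x̄ = 13/5 ≈ 2.60000.
Difference = 20/6 − 13/5 = 11/15 ≈ 0.7333.

MAP − MLE = 0.7333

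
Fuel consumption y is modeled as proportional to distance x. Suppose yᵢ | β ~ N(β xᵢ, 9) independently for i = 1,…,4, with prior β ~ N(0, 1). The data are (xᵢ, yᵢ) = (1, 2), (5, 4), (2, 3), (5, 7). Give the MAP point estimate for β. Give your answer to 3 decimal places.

log p(β | y) = −Σ(yᵢ − βxᵢ)²/(2·9) − β²/(2·1) + const.
Setting the derivative to zero: Σxᵢ(yᵢ − βxᵢ)/9 − β/1 = 0, so β = Σxᵢyᵢ / (Σxᵢ² + σ²/τ²).
Σxᵢyᵢ = 1·2 + 5·4 + 2·3 + 5·7 = 63; Σxᵢ² = 55; σ²/τ² = 9.
β̂_MAP = 63 / (55 + 9) = 63/64 ≈ 0.984.

β̂_MAP = 0.984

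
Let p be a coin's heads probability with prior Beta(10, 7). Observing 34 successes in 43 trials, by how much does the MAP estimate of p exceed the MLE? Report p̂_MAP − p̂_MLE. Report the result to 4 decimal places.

MAP − MLE = -0.0493

Posterior is Beta(44, 16); MAP = (44−1)/(60−2) = 43/58 ≈ 0.74138.
MLE ignores the prior: p̂_MLE = k/n = 34/43 ≈ 0.79070.
Difference = 43/58 − 34/43 = -123/2494 ≈ -0.0493.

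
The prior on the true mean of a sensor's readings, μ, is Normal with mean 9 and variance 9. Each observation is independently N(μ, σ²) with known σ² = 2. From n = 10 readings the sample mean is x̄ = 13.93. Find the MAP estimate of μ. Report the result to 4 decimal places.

n = 10, x̄ = 13.93.
For a Normal prior and Normal likelihood with known variance, the posterior is Normal; its mode equals its mean, the precision-weighted average.
Prior precision 1/σ₀² = 1/9; data precision n/σ² = 10/2 = 5.
μ̂ = ((1/9)·9 + 5·13.93) / (1/9 + 5) = 70.65/(46/9) = 12717/920 ≈ 13.8228.

μ̂_MAP = 13.8228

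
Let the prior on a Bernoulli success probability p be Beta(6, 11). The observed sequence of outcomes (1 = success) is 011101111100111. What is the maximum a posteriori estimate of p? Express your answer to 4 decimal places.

Prior: Beta(6, 11).
Data: 11 successes in 15 trials (from the sequence). The binomial likelihood contributes p^11(1−p)^4, so the posterior is Beta(6+11, 11+4) = Beta(17, 15).
For Beta(a, b) with a, b > 1 the mode is (a−1)/(a+b−2) = 16/30 ≈ 0.5333.

p̂_MAP = 0.5333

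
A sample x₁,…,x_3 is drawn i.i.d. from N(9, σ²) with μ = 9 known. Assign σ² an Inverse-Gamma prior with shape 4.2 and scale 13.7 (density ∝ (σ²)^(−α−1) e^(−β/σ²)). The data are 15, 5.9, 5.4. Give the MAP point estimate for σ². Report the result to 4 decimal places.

Sum of squared deviations about the known mean: SS = (15−9)² + (5.9−9)² + (5.4−9)² = 58.57.
The Normal likelihood contributes (σ²)^(−n/2) exp(−SS/(2σ²)), so the posterior is Inverse-Gamma(α + n/2, β + SS/2) = Inverse-Gamma(5.7, 42.985).
The mode of Inverse-Gamma(a, b) is b/(a+1) = 42.985/6.7 ≈ 6.4157.

σ̂²_MAP = 6.4157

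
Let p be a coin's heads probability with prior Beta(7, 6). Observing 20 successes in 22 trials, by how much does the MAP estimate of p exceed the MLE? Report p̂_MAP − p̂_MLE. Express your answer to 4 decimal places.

Posterior is Beta(27, 8); MAP = (27−1)/(35−2) = 26/33 ≈ 0.78788.
MLE ignores the prior: p̂_MLE = k/n = 20/22 ≈ 0.90909.
Difference = 26/33 − 20/22 = -4/33 ≈ -0.1212.

MAP − MLE = -0.1212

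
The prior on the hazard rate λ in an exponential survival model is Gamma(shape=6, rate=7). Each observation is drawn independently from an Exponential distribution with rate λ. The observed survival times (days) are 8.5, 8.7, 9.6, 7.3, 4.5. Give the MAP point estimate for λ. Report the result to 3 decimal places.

The Exponential(rate=λ) likelihood is ∝ λ^n e^(−λΣtᵢ). Here n = 5 and Σtᵢ = 8.5 + 8.7 + 9.6 + 7.3 + 4.5 = 38.6.
Posterior ∝ λ^5e^(−7λ) · λ^5e^(−38.6λ) = λ^10e^(−45.6λ), i.e. Gamma(11, 45.6).
Mode = (a−1)/b = 10/45.6 ≈ 0.219.

λ̂_MAP = 0.219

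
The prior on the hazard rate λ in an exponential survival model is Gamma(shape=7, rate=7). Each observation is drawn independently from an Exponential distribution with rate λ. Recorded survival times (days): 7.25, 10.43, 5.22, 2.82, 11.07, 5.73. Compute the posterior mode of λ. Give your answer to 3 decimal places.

λ̂_MAP = 0.242

The Exponential(rate=λ) likelihood is ∝ λ^n e^(−λΣtᵢ). Here n = 6 and Σtᵢ = 7.25 + 10.43 + 5.22 + 2.82 + 11.07 + 5.73 = 42.52.
Posterior ∝ λ^6e^(−7λ) · λ^6e^(−42.52λ) = λ^12e^(−49.52λ), i.e. Gamma(13, 49.52).
Mode = (a−1)/b = 12/49.52 ≈ 0.242.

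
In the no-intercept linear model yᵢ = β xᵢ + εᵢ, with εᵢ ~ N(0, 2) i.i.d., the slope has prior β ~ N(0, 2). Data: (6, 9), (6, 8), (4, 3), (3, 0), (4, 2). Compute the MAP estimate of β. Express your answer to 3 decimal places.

β̂_MAP = 1.070

log p(β | y) = −Σ(yᵢ − βxᵢ)²/(2·2) − β²/(2·2) + const.
Setting the derivative to zero: Σxᵢ(yᵢ − βxᵢ)/2 − β/2 = 0, so β = Σxᵢyᵢ / (Σxᵢ² + σ²/τ²).
Σxᵢyᵢ = 6·9 + 6·8 + 4·3 + 3·0 + 4·2 = 122; Σxᵢ² = 113; σ²/τ² = 1.
β̂_MAP = 122 / (113 + 1) = 122/114 ≈ 1.070.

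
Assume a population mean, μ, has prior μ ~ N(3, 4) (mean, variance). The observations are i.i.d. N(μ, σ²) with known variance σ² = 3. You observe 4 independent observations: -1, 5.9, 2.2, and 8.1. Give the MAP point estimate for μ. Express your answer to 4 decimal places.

μ̂_MAP = 3.6737

n = 4; x̄ = ((-1) + 5.9 + 2.2 + 8.1)/4 = 15.2/4 = 3.8.
For a Normal prior and Normal likelihood with known variance, the posterior is Normal; its mode equals its mean, the precision-weighted average.
Prior precision 1/σ₀² = 1/4 = 0.25; data precision n/σ² = 4/3.
μ̂ = (0.25·3 + (4/3)·3.8) / (0.25 + 4/3) = (349/60)/(19/12) = 349/95 ≈ 3.6737.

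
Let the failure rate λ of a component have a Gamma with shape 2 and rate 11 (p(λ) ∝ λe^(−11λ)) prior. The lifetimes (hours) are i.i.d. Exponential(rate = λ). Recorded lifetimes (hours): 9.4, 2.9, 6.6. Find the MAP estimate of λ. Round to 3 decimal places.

λ̂_MAP = 0.134

The Exponential(rate=λ) likelihood is ∝ λ^n e^(−λΣtᵢ). Here n = 3 and Σtᵢ = 9.4 + 2.9 + 6.6 = 18.9.
Posterior ∝ λe^(−11λ) · λ^3e^(−18.9λ) = λ^4e^(−29.9λ), i.e. Gamma(5, 29.9).
Mode = (a−1)/b = 4/29.9 ≈ 0.134.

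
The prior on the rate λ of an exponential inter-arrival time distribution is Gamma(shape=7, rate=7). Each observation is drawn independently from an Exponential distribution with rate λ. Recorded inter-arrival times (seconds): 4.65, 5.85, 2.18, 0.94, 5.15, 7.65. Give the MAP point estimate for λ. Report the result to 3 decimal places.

λ̂_MAP = 0.359

The Exponential(rate=λ) likelihood is ∝ λ^n e^(−λΣtᵢ). Here n = 6 and Σtᵢ = 4.65 + 5.85 + 2.18 + 0.94 + 5.15 + 7.65 = 26.42.
Posterior ∝ λ^6e^(−7λ) · λ^6e^(−26.42λ) = λ^12e^(−33.42λ), i.e. Gamma(13, 33.42).
Mode = (a−1)/b = 12/33.42 ≈ 0.359.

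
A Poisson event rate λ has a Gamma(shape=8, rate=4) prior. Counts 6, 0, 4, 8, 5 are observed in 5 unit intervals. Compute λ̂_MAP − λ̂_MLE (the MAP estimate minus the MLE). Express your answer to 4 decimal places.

Σxᵢ = 23. Posterior is Gamma(31, 9); MAP = (31−1)/9 = 30/9 ≈ 3.33333.
MLE = x̄ = 23/5 ≈ 4.60000.
Difference = 30/9 − 23/5 = -19/15 ≈ -1.2667.

MAP − MLE = -1.2667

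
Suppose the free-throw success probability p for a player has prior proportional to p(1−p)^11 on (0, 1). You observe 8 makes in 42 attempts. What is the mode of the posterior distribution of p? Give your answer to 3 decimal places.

The prior density ∝ p(1−p)^11 is the kernel of Beta(2, 12).
Data: 8 successes in 42 trials. The binomial likelihood contributes p^8(1−p)^34, so the posterior is Beta(2+8, 12+34) = Beta(10, 46).
For Beta(a, b) with a, b > 1 the mode is (a−1)/(a+b−2) = 9/54 ≈ 0.167.

p̂_MAP = 0.167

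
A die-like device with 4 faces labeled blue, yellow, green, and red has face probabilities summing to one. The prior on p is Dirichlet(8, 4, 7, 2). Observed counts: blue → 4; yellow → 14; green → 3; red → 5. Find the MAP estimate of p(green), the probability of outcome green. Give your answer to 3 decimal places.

The posterior is Dirichlet(αᵢ + nᵢ) = Dirichlet(12, 18, 10, 7).
For a Dirichlet(a₁,…,a_K) with all aᵢ > 1, the mode has j-th component (aⱼ − 1)/(Σaᵢ − K).
Here Σaᵢ = 47 and K = 4, so p(green) = (10 − 1)/(47 − 4) = 9/43 ≈ 0.209.

MAP estimate of p(green) = 0.209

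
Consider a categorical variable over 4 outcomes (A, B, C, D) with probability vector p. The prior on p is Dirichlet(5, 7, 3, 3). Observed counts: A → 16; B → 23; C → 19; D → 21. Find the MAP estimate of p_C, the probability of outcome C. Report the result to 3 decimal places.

MAP estimate of p_C = 0.226

The posterior is Dirichlet(αᵢ + nᵢ) = Dirichlet(21, 30, 22, 24).
For a Dirichlet(a₁,…,a_K) with all aᵢ > 1, the mode has j-th component (aⱼ − 1)/(Σaᵢ − K).
Here Σaᵢ = 97 and K = 4, so p_C = (22 − 1)/(97 − 4) = 21/93 ≈ 0.226.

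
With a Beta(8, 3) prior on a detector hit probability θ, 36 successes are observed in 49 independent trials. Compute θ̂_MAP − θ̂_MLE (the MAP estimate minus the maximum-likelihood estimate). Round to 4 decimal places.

MAP − MLE = 0.0067

Posterior is Beta(44, 16); MAP = (44−1)/(60−2) = 43/58 ≈ 0.74138.
MLE ignores the prior: θ̂_MLE = k/n = 36/49 ≈ 0.73469.
Difference = 43/58 − 36/49 = 19/2842 ≈ 0.0067.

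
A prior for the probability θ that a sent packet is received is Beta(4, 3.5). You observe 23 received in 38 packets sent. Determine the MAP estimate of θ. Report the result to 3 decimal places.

θ̂_MAP = 0.598

Prior: Beta(4, 3.5).
Data: 23 successes in 38 trials. The binomial likelihood contributes θ^23(1−θ)^15, so the posterior is Beta(4+23, 3.5+15) = Beta(27, 18.5).
For Beta(a, b) with a, b > 1 the mode is (a−1)/(a+b−2) = 26/43.5 ≈ 0.598.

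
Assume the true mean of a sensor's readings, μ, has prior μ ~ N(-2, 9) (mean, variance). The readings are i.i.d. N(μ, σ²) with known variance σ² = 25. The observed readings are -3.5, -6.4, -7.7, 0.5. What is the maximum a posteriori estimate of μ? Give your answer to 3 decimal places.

n = 4; x̄ = ((-3.5) + (-6.4) + (-7.7) + 0.5)/4 = -17.1/4 = -4.275.
For a Normal prior and Normal likelihood with known variance, the posterior is Normal; its mode equals its mean, the precision-weighted average.
Prior precision 1/σ₀² = 1/9; data precision n/σ² = 4/25 = 0.16.
μ̂ = ((1/9)·(-2) + 0.16·(-4.275)) / (1/9 + 0.16) = (-2039/2250)/(61/225) = -2039/610 ≈ -3.343.

μ̂_MAP = -3.343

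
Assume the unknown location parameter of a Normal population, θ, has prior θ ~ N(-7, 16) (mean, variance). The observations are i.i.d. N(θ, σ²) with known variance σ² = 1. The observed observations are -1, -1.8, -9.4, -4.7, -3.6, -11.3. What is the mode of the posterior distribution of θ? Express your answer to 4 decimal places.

θ̂_MAP = -5.3175

n = 6; x̄ = ((-1) + (-1.8) + (-9.4) + (-4.7) + (-3.6) + (-11.3))/6 = -31.8/6 = -5.3.
For a Normal prior and Normal likelihood with known variance, the posterior is Normal; its mode equals its mean, the precision-weighted average.
Prior precision 1/σ₀² = 1/16 = 0.0625; data precision n/σ² = 6/1 = 6.
θ̂ = (0.0625·(-7) + 6·(-5.3)) / (0.0625 + 6) = (-32.2375)/6.0625 = -2579/485 ≈ -5.3175.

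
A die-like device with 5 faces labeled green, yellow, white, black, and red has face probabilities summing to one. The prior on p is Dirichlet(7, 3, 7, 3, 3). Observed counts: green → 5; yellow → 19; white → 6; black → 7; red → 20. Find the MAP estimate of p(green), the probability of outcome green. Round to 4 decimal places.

MAP estimate of p(green) = 0.1467

The posterior is Dirichlet(αᵢ + nᵢ) = Dirichlet(12, 22, 13, 10, 23).
For a Dirichlet(a₁,…,a_K) with all aᵢ > 1, the mode has j-th component (aⱼ − 1)/(Σaᵢ − K).
Here Σaᵢ = 80 and K = 5, so p(green) = (12 − 1)/(80 − 5) = 11/75 ≈ 0.1467.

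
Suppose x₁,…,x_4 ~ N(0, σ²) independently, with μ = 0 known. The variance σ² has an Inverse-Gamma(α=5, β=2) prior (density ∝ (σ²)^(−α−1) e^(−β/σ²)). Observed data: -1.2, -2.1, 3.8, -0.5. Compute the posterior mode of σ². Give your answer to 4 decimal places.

Sum of squared deviations about the known mean: SS = (-1.2−0)² + (-2.1−0)² + (3.8−0)² + (-0.5−0)² = 20.54.
The Normal likelihood contributes (σ²)^(−n/2) exp(−SS/(2σ²)), so the posterior is Inverse-Gamma(α + n/2, β + SS/2) = Inverse-Gamma(7, 12.27).
The mode of Inverse-Gamma(a, b) is b/(a+1) = 12.27/8 ≈ 1.5338.

σ̂²_MAP = 1.5338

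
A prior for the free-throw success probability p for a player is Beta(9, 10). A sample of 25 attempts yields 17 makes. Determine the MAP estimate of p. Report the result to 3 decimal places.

Prior: Beta(9, 10).
Data: 17 successes in 25 trials. The binomial likelihood contributes p^17(1−p)^8, so the posterior is Beta(9+17, 10+8) = Beta(26, 18).
For Beta(a, b) with a, b > 1 the mode is (a−1)/(a+b−2) = 25/42 ≈ 0.595.

p̂_MAP = 0.595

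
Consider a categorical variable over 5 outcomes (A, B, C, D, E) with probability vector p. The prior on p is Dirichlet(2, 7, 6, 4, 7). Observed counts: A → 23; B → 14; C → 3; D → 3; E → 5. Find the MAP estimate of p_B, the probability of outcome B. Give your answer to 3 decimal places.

MAP estimate of p_B = 0.290

The posterior is Dirichlet(αᵢ + nᵢ) = Dirichlet(25, 21, 9, 7, 12).
For a Dirichlet(a₁,…,a_K) with all aᵢ > 1, the mode has j-th component (aⱼ − 1)/(Σaᵢ − K).
Here Σaᵢ = 74 and K = 5, so p_B = (21 − 1)/(74 − 5) = 20/69 ≈ 0.290.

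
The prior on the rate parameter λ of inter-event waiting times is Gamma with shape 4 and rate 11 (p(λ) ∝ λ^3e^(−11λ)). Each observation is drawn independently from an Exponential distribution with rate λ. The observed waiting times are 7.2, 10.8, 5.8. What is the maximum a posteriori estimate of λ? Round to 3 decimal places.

λ̂_MAP = 0.172

The Exponential(rate=λ) likelihood is ∝ λ^n e^(−λΣtᵢ). Here n = 3 and Σtᵢ = 7.2 + 10.8 + 5.8 = 23.8.
Posterior ∝ λ^3e^(−11λ) · λ^3e^(−23.8λ) = λ^6e^(−34.8λ), i.e. Gamma(7, 34.8).
Mode = (a−1)/b = 6/34.8 ≈ 0.172.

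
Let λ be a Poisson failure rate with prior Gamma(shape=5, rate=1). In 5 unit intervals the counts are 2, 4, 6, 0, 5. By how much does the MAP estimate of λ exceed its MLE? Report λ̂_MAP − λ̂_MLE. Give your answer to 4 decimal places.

MAP − MLE = 0.1000

Σxᵢ = 17. Posterior is Gamma(22, 6); MAP = (22−1)/6 = 21/6 ≈ 3.50000.
MLE = x̄ = 17/5 ≈ 3.40000.
Difference = 21/6 − 17/5 = 1/10 ≈ 0.1000.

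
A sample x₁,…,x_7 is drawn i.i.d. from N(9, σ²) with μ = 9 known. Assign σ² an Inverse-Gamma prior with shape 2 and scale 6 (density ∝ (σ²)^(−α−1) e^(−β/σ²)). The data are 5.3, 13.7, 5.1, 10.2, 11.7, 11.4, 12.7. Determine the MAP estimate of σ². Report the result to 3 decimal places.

σ̂²_MAP = 7.013

Sum of squared deviations about the known mean: SS = (5.3−9)² + (13.7−9)² + (5.1−9)² + (10.2−9)² + (11.7−9)² + (11.4−9)² + (12.7−9)² = 79.17.
The Normal likelihood contributes (σ²)^(−n/2) exp(−SS/(2σ²)), so the posterior is Inverse-Gamma(α + n/2, β + SS/2) = Inverse-Gamma(5.5, 45.585).
The mode of Inverse-Gamma(a, b) is b/(a+1) = 45.585/6.5 ≈ 7.013.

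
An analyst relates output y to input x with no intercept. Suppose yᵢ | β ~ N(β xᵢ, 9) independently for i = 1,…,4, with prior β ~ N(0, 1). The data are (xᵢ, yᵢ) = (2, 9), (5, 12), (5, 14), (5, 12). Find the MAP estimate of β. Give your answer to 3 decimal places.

β̂_MAP = 2.364

log p(β | y) = −Σ(yᵢ − βxᵢ)²/(2·9) − β²/(2·1) + const.
Setting the derivative to zero: Σxᵢ(yᵢ − βxᵢ)/9 − β/1 = 0, so β = Σxᵢyᵢ / (Σxᵢ² + σ²/τ²).
Σxᵢyᵢ = 2·9 + 5·12 + 5·14 + 5·12 = 208; Σxᵢ² = 79; σ²/τ² = 9.
β̂_MAP = 208 / (79 + 9) = 208/88 ≈ 2.364.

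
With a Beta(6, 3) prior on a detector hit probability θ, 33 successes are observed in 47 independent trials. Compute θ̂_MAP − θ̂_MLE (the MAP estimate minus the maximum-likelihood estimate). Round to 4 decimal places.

Posterior is Beta(39, 17); MAP = (39−1)/(56−2) = 38/54 ≈ 0.70370.
MLE ignores the prior: θ̂_MLE = k/n = 33/47 ≈ 0.70213.
Difference = 38/54 − 33/47 = 2/1269 ≈ 0.0016.

MAP − MLE = 0.0016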